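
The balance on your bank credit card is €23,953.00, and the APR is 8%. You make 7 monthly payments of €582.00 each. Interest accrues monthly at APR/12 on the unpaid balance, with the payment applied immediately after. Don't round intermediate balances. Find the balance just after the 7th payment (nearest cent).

€20,937.02

Monthly rate r = 8%/12 = 0.666667% = 0.00666667.
Each month: B ← B·(1+r) − €582.00.
Month 1: interest €159.69; balance after payment €23,530.69.
Month 2: interest €156.87; balance after payment €23,105.56.
Month 3: interest €154.04; balance after payment €22,677.59.
Month 4: interest €151.18; balance after payment €22,246.78.
Month 5: interest €148.31; balance after payment €21,813.09.
Month 6: interest €145.42; balance after payment €21,376.51.
Month 7: interest €142.51; balance after payment €20,937.02.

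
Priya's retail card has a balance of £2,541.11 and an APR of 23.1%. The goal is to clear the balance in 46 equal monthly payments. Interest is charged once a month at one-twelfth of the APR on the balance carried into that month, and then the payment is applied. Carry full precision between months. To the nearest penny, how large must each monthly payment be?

Monthly rate r = 23.1%/12 = 1.925% = 0.01925.
Level-payment amortization: P = B₀·r / (1 − (1+r)^(−n)) = 2541.11·0.01925 / (1 − 1.01925^(−46)).
Denominator 1 − (1+r)^(−46) = 0.584006184.
P = 48.9164 / 0.584006184 ≈ 83.76.

£83.76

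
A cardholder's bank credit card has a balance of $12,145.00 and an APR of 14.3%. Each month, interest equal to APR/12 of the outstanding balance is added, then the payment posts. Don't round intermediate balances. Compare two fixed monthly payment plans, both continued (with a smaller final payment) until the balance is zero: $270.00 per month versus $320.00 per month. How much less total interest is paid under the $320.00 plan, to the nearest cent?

Monthly rate r = 14.3%/12 = 1.19167% = 0.0119167.
At $270.00/mo: n = ⌈−ln(1 − rB₀/P)/ln(1+r)⌉ = 65 payments (last $223.04); total interest = total paid − $12,145.00 = $5,358.04.
At $320.00/mo: 51 payments (last $261.51); total interest $4,116.51.
Interest saved = $5,358.04 − $4,116.51 = $1,241.53.

$1,241.53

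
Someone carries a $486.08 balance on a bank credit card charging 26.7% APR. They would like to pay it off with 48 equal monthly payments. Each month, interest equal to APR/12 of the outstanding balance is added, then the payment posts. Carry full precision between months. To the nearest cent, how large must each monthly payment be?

Monthly rate r = 26.7%/12 = 2.225% = 0.02225.
Level-payment amortization: P = B₀·r / (1 − (1+r)^(−n)) = 486.08·0.02225 / (1 − 1.02225^(−48)).
Denominator 1 − (1+r)^(−48) = 0.652257096.
P = 10.8153 / 0.652257096 ≈ 16.58.

$16.58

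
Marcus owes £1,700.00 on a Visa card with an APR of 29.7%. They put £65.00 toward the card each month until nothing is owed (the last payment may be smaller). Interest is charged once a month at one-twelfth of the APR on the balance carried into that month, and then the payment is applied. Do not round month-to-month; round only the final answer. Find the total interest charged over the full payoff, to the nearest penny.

Monthly rate r = 29.7%/12 = 2.475% = 0.02475.
Payoff takes n = ⌈−ln(1 − rB₀/P)/ln(1+r)⌉ = ⌈42.626⌉ = 43 payments; the last is £40.90.
Total paid = 42·£65.00 + £40.90 = £2,770.90.
Total interest = total paid − principal = £2,770.90 − £1,700.00 = £1,070.90.

£1,070.90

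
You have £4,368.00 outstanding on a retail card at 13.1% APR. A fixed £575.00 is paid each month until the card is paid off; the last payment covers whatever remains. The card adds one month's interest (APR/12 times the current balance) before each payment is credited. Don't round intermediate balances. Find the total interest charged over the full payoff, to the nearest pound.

Monthly rate r = 13.1%/12 = 1.09167% = 0.0109167.
Payoff takes n = ⌈−ln(1 − rB₀/P)/ln(1+r)⌉ = ⌈7.973⌉ = 8 payments; the last is £559.72.
Total paid = 7·£575.00 + £559.72 = £4,584.72.
Total interest = total paid − principal = £4,584.72 − £4,368.00 = £216.72.

£217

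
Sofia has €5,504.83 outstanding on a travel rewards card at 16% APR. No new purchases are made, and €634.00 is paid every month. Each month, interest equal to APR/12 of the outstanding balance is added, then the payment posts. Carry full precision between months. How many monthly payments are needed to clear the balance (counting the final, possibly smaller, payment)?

Monthly rate r = 16%/12 = 1.33333% = 0.0133333.
Recurrence: B ← B·(1+r) − €634.00.
Month 1: interest €73.40; balance after payment €4,944.23.
Month 2: interest €65.92; balance after payment €4,376.15.
Closed form: n = −ln(1 − rB₀/P)/ln(1+r) = −ln(0.88423)/ln(1.01333) ≈ 9.289, so the balance reaches zero during payment 10.

10 months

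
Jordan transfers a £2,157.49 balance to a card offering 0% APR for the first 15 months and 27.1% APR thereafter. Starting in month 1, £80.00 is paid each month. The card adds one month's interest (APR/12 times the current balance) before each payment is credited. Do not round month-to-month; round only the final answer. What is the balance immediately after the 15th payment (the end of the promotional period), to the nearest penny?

£957.49

Promo months 1–15 at r₀ = 0%/12 = 0; months 16+ at r₁ = 27.1%/12 = 0.0225833.
After month 15 (no interest yet): B = £2,157.49 − 15·£80.00 = £957.49.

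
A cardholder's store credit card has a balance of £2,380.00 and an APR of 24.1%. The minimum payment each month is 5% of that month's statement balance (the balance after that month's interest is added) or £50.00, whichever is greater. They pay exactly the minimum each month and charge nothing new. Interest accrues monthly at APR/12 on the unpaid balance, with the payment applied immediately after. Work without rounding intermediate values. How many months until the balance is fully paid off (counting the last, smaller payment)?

54 months

Monthly rate r = 24.1%/12 = 2.00833% = 0.0200833.
While 5% of the post-interest balance exceeds £50.00, each month B ← (B·(1+r))·(1 − 0.05), i.e. B shrinks by the factor (1+r)·0.95 = 0.96908.
This holds for months 1–29. Entering month 30 the balance is £957.18; 5% of the post-interest balance is now below £50.00, so the flat £50.00 minimum applies from here.
From month 30 a fixed £50.00 at rate r clears £957.18 in 25 more payments. Total: 29 + 25 = 54 months.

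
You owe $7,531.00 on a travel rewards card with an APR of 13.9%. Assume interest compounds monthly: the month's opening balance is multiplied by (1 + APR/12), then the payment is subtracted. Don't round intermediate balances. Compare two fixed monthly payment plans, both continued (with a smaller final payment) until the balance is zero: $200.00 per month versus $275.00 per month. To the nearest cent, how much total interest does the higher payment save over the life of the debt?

$839.46

Monthly rate r = 13.9%/12 = 1.15833% = 0.0115833.
At $200.00/mo: n = ⌈−ln(1 − rB₀/P)/ln(1+r)⌉ = 50 payments (last $150.98); total interest = total paid − $7,531.00 = $2,419.98.
At $275.00/mo: 34 payments (last $36.52); total interest $1,580.52.
Interest saved = $2,419.98 − $1,580.52 = $839.46.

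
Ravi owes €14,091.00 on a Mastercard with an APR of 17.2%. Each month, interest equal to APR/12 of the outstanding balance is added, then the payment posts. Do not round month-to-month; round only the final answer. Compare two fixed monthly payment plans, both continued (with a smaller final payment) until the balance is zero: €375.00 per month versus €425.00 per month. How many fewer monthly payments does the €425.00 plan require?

Monthly rate r = 17.2%/12 = 1.43333% = 0.0143333.
At €375.00/mo: n = ⌈−ln(1 − rB₀/P)/ln(1+r)⌉ = 55 payments (last €131.34); total interest = total paid − €14,091.00 = €6,290.34.
At €425.00/mo: 46 payments (last €131.03); total interest €5,165.03.
Payments saved = 55 − 46 = 9.

9 fewer payments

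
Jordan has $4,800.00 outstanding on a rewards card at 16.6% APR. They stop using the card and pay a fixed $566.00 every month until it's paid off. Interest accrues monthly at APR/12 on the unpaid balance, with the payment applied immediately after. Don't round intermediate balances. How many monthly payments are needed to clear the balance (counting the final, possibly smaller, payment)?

10 months

Monthly rate r = 16.6%/12 = 1.38333% = 0.0138333.
Recurrence: B ← B·(1+r) − $566.00.
Month 1: interest $66.40; balance after payment $4,300.40.
Month 2: interest $59.49; balance after payment $3,793.89.
Closed form: n = −ln(1 − rB₀/P)/ln(1+r) = −ln(0.88269)/ln(1.01383) ≈ 9.083, so the balance reaches zero during payment 10.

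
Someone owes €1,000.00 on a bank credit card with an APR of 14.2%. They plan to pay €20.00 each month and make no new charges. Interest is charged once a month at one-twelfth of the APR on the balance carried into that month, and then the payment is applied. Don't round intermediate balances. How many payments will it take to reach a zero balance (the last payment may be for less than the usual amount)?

77 payments

Monthly rate r = 14.2%/12 = 1.18333% = 0.0118333.
Recurrence: B ← B·(1+r) − €20.00.
Month 1: interest €11.83; balance after payment €991.83.
Month 2: interest €11.74; balance after payment €983.57.
Closed form: n = −ln(1 − rB₀/P)/ln(1+r) = −ln(0.40833)/ln(1.01183) ≈ 76.138, so the balance reaches zero during payment 77.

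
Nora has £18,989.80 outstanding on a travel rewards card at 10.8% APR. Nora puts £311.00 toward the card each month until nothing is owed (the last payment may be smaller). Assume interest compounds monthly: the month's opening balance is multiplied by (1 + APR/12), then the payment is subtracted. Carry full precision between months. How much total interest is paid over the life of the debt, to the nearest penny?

Monthly rate r = 10.8%/12 = 0.9% = 0.009.
Payoff takes n = ⌈−ln(1 − rB₀/P)/ln(1+r)⌉ = ⌈89.009⌉ = 90 payments; the last is £2.72.
Total paid = 89·£311.00 + £2.72 = £27,681.72.
Total interest = total paid − principal = £27,681.72 − £18,989.80 = £8,691.92.

£8,691.92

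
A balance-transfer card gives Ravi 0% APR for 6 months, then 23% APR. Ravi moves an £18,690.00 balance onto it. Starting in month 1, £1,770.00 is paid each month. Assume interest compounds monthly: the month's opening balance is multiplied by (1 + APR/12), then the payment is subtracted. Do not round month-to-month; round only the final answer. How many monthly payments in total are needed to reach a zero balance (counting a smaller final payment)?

Promo months 1–6 at r₀ = 0%/12 = 0; months 7+ at r₁ = 23%/12 = 0.0191667.
After month 6 (no interest yet): B = £18,690.00 − 6·£1,770.00 = £8,070.00.
Then at r₁ with £1,770.00/mo: n₂ = −ln(1 − r₁·B/P)/ln(1+r₁) ≈ 4.82 → 5 more payments.

11 payments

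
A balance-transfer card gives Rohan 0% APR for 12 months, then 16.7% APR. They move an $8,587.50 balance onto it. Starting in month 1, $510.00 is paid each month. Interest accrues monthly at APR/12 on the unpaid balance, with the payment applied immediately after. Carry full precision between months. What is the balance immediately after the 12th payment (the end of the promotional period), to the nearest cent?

Promo months 1–12 at r₀ = 0%/12 = 0; months 13+ at r₁ = 16.7%/12 = 0.0139167.
After month 12 (no interest yet): B = $8,587.50 − 12·$510.00 = $2,467.50.

$2,467.50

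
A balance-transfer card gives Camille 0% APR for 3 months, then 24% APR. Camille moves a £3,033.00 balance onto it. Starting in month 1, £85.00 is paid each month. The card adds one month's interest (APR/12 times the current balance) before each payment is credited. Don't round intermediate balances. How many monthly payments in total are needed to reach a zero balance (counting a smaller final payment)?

Promo months 1–3 at r₀ = 0%/12 = 0; months 4+ at r₁ = 24%/12 = 0.02.
After month 3 (no interest yet): B = £3,033.00 − 3·£85.00 = £2,778.00.
Then at r₁ with £85.00/mo: n₂ = −ln(1 − r₁·B/P)/ln(1+r₁) ≈ 53.54 → 54 more payments.

57 payments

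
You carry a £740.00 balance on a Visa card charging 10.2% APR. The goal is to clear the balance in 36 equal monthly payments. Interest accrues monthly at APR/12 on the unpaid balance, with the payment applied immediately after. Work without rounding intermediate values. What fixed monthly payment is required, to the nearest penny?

Monthly rate r = 10.2%/12 = 0.85% = 0.0085.
Level-payment amortization: P = B₀·r / (1 − (1+r)^(−n)) = 740.00·0.0085 / (1 − 1.0085^(−36)).
Denominator 1 − (1+r)^(−36) = 0.262660486.
P = 6.29 / 0.262660486 ≈ 23.95.

£23.95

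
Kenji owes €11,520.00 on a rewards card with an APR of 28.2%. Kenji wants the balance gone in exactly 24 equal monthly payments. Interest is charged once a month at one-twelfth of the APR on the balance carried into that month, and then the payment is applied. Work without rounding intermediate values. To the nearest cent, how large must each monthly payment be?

€633.49

Monthly rate r = 28.2%/12 = 2.35% = 0.0235.
Level-payment amortization: P = B₀·r / (1 − (1+r)^(−n)) = 11520.00·0.0235 / (1 − 1.0235^(−24)).
Denominator 1 − (1+r)^(−24) = 0.427346826.
P = 270.72 / 0.427346826 ≈ 633.49.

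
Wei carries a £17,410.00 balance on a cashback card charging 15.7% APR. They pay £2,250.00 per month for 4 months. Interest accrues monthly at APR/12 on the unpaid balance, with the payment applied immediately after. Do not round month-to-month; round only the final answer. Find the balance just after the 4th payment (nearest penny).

Monthly rate r = 15.7%/12 = 1.30833% = 0.0130833.
Each month: B ← B·(1+r) − £2,250.00.
Month 1: interest £227.78; balance after payment £15,387.78.
Month 2: interest £201.32; balance after payment £13,339.10.
Month 3: interest £174.52; balance after payment £11,263.62.
Month 4: interest £147.37; balance after payment £9,160.99.

£9,160.99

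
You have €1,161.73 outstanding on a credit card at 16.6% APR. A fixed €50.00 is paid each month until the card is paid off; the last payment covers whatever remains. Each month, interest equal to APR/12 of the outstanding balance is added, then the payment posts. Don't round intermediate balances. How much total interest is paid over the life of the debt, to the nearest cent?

€249.47

Monthly rate r = 16.6%/12 = 1.38333% = 0.0138333.
Payoff takes n = ⌈−ln(1 − rB₀/P)/ln(1+r)⌉ = ⌈28.223⌉ = 29 payments; the last is €11.20.
Total paid = 28·€50.00 + €11.20 = €1,411.20.
Total interest = total paid − principal = €1,411.20 − €1,161.73 = €249.47.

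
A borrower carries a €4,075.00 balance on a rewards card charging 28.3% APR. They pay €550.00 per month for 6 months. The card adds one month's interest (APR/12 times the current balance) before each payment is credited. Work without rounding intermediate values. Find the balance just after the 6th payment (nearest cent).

€1,185.91

Monthly rate r = 28.3%/12 = 2.35833% = 0.0235833.
Each month: B ← B·(1+r) − €550.00.
Month 1: interest €96.10; balance after payment €3,621.10.
Month 2: interest €85.40; balance after payment €3,156.50.
Month 3: interest €74.44; balance after payment €2,680.94.
Month 4: interest €63.23; balance after payment €2,194.17.
Month 5: interest €51.75; balance after payment €1,695.91.
Month 6: interest €40.00; balance after payment €1,185.91.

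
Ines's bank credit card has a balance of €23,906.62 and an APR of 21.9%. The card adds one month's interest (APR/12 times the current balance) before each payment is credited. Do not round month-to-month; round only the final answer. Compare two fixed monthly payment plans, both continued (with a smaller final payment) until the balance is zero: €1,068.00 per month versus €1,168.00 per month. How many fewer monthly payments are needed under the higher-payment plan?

4 fewer payments

Monthly rate r = 21.9%/12 = 1.825% = 0.01825.
At €1,068.00/mo: n = ⌈−ln(1 − rB₀/P)/ln(1+r)⌉ = 30 payments (last €38.32); total interest = total paid − €23,906.62 = €7,103.70.
At €1,168.00/mo: 26 payments (last €1,004.57); total interest €6,297.95.
Payments saved = 30 − 26 = 4.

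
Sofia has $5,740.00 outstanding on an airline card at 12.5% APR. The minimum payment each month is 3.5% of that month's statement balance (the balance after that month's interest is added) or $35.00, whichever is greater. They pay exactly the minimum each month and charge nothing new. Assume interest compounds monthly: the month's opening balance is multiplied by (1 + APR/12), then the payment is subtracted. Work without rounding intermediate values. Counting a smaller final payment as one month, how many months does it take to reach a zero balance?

Monthly rate r = 12.5%/12 = 1.04167% = 0.0104167.
While 3.5% of the post-interest balance exceeds $35.00, each month B ← (B·(1+r))·(1 − 0.035), i.e. B shrinks by the factor (1+r)·0.965 = 0.97505.
This holds for months 1–70. Entering month 71 the balance is $979.17; 3.5% of the post-interest balance is now below $35.00, so the flat $35.00 minimum applies from here.
From month 71 a fixed $35.00 at rate r clears $979.17 in 34 more payments. Total: 70 + 34 = 104 months.

104 months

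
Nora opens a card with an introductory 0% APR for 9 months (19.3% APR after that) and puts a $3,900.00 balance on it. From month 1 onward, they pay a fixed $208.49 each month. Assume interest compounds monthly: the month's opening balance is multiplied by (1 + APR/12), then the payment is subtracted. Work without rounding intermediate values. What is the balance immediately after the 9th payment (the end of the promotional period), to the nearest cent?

Promo months 1–9 at r₀ = 0%/12 = 0; months 10+ at r₁ = 19.3%/12 = 0.0160833.
After month 9 (no interest yet): B = $3,900.00 − 9·$208.49 = $2,023.59.

$2,023.59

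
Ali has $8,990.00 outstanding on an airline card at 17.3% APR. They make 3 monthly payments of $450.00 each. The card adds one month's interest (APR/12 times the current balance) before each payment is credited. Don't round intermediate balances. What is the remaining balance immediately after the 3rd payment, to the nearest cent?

Monthly rate r = 17.3%/12 = 1.44167% = 0.0144167.
Each month: B ← B·(1+r) − $450.00.
Month 1: interest $129.61; balance after payment $8,669.61.
Month 2: interest $124.99; balance after payment $8,344.59.
Month 3: interest $120.30; balance after payment $8,014.89.

$8,014.89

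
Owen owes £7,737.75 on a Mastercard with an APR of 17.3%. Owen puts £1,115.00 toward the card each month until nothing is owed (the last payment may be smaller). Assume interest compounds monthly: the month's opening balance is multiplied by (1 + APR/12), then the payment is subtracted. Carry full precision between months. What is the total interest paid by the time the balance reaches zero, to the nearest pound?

Monthly rate r = 17.3%/12 = 1.44167% = 0.0144167.
Payoff takes n = ⌈−ln(1 − rB₀/P)/ln(1+r)⌉ = ⌈7.364⌉ = 8 payments; the last is £408.22.
Total paid = 7·£1,115.00 + £408.22 = £8,213.22.
Total interest = total paid − principal = £8,213.22 − £7,737.75 = £475.47.

£475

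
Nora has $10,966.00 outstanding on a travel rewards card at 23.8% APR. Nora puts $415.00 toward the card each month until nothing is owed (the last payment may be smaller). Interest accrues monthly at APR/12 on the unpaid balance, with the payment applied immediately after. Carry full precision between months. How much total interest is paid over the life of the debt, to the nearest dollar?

Monthly rate r = 23.8%/12 = 1.98333% = 0.0198333.
Payoff takes n = ⌈−ln(1 − rB₀/P)/ln(1+r)⌉ = ⌈37.807⌉ = 38 payments; the last is $335.57.
Total paid = 37·$415.00 + $335.57 = $15,690.57.
Total interest = total paid − principal = $15,690.57 − $10,966.00 = $4,724.57.

$4,725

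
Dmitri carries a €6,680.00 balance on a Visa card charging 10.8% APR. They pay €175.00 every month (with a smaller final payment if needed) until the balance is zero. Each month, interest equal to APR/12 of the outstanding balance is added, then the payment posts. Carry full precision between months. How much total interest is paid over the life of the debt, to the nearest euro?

€1,541

Monthly rate r = 10.8%/12 = 0.9% = 0.009.
Payoff takes n = ⌈−ln(1 − rB₀/P)/ln(1+r)⌉ = ⌈46.977⌉ = 47 payments; the last is €170.92.
Total paid = 46·€175.00 + €170.92 = €8,220.92.
Total interest = total paid − principal = €8,220.92 − €6,680.00 = €1,540.92.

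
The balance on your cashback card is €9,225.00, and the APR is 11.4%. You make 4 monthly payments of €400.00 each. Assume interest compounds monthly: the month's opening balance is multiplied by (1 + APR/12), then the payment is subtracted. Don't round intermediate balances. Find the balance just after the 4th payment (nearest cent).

€7,957.63

Monthly rate r = 11.4%/12 = 0.95% = 0.0095.
Each month: B ← B·(1+r) − €400.00.
Month 1: interest €87.64; balance after payment €8,912.64.
Month 2: interest €84.67; balance after payment €8,597.31.
Month 3: interest €81.67; balance after payment €8,278.98.
Month 4: interest €78.65; balance after payment €7,957.63.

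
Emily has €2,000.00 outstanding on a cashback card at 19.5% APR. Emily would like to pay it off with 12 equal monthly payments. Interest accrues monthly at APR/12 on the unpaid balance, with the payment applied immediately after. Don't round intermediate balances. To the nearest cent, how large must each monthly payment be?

€184.79

Monthly rate r = 19.5%/12 = 1.625% = 0.01625.
Level-payment amortization: P = B₀·r / (1 − (1+r)^(−n)) = 2000.00·0.01625 / (1 − 1.01625^(−12)).
Denominator 1 − (1+r)^(−12) = 0.175874605.
P = 32.5 / 0.175874605 ≈ 184.79.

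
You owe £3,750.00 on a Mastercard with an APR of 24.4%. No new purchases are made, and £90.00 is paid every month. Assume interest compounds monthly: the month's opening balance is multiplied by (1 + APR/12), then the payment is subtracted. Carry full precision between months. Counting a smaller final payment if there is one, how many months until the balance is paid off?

Monthly rate r = 24.4%/12 = 2.03333% = 0.0203333.
Recurrence: B ← B·(1+r) − £90.00.
Month 1: interest £76.25; balance after payment £3,736.25.
Month 2: interest £75.97; balance after payment £3,722.22.
Closed form: n = −ln(1 − rB₀/P)/ln(1+r) = −ln(0.15278)/ln(1.02033) ≈ 93.335, so the balance reaches zero during payment 94.

94 payments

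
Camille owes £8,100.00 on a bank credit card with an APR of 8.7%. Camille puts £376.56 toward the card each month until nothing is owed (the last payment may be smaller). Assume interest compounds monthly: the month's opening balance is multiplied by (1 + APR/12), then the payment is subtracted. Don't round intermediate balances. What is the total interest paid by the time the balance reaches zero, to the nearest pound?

Monthly rate r = 8.7%/12 = 0.725% = 0.00725.
Payoff takes n = ⌈−ln(1 − rB₀/P)/ln(1+r)⌉ = ⌈23.470⌉ = 24 payments; the last is £177.39.
Total paid = 23·£376.56 + £177.39 = £8,838.27.
Total interest = total paid − principal = £8,838.27 − £8,100.00 = £738.27.

£738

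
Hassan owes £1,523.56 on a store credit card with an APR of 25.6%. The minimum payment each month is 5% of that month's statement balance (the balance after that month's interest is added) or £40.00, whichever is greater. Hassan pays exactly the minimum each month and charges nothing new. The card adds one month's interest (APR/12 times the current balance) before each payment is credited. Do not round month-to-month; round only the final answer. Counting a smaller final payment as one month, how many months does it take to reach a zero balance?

Monthly rate r = 25.6%/12 = 2.13333% = 0.0213333.
While 5% of the post-interest balance exceeds £40.00, each month B ← (B·(1+r))·(1 − 0.05), i.e. B shrinks by the factor (1+r)·0.95 = 0.97027.
This holds for months 1–23. Entering month 24 the balance is £760.95; 5% of the post-interest balance is now below £40.00, so the flat £40.00 minimum applies from here.
From month 24 a fixed £40.00 at rate r clears £760.95 in 25 more payments. Total: 23 + 25 = 48 months.

48 months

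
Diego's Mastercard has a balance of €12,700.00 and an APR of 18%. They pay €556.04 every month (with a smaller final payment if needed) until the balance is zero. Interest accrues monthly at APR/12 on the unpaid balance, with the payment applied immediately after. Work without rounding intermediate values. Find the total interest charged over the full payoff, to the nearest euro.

€2,966

Monthly rate r = 18%/12 = 1.5% = 0.015.
Payoff takes n = ⌈−ln(1 − rB₀/P)/ln(1+r)⌉ = ⌈28.174⌉ = 29 payments; the last is €97.07.
Total paid = 28·€556.04 + €97.07 = €15,666.19.
Total interest = total paid − principal = €15,666.19 − €12,700.00 = €2,966.19.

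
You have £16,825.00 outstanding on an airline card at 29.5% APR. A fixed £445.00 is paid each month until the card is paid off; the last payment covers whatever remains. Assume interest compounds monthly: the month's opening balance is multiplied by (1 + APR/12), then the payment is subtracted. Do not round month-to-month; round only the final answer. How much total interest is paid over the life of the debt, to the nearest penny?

Monthly rate r = 29.5%/12 = 2.45833% = 0.0245833.
Payoff takes n = ⌈−ln(1 − rB₀/P)/ln(1+r)⌉ = ⌈109.188⌉ = 110 payments; the last is £84.27.
Total paid = 109·£445.00 + £84.27 = £48,589.27.
Total interest = total paid − principal = £48,589.27 − £16,825.00 = £31,764.27.

£31,764.27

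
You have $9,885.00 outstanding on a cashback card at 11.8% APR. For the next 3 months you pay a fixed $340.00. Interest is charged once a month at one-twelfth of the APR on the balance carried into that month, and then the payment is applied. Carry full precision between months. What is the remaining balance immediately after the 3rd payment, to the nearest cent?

$9,149.42

Monthly rate r = 11.8%/12 = 0.983333% = 0.00983333.
Each month: B ← B·(1+r) − $340.00.
Month 1: interest $97.20; balance after payment $9,642.20.
Month 2: interest $94.81; balance after payment $9,397.02.
Month 3: interest $92.40; balance after payment $9,149.42.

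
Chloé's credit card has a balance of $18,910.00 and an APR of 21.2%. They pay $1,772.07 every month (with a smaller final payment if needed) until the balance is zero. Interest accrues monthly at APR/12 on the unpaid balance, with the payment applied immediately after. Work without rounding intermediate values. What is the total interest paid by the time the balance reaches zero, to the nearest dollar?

Monthly rate r = 21.2%/12 = 1.76667% = 0.0176667.
Payoff takes n = ⌈−ln(1 − rB₀/P)/ln(1+r)⌉ = ⌈11.929⌉ = 12 payments; the last is $1,646.67.
Total paid = 11·$1,772.07 + $1,646.67 = $21,139.44.
Total interest = total paid − principal = $21,139.44 − $18,910.00 = $2,229.44.

$2,229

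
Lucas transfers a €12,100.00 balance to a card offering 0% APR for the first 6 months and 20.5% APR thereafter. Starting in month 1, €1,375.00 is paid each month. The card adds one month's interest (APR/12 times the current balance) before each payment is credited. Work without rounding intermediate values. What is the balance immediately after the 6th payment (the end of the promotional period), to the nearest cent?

€3,850.00

Promo months 1–6 at r₀ = 0%/12 = 0; months 7+ at r₁ = 20.5%/12 = 0.0170833.
After month 6 (no interest yet): B = €12,100.00 − 6·€1,375.00 = €3,850.00.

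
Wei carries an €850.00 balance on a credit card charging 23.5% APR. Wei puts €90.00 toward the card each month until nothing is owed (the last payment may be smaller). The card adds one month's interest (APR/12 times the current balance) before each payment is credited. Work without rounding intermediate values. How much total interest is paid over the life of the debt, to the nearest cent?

€99.27

Monthly rate r = 23.5%/12 = 1.95833% = 0.0195833.
Payoff takes n = ⌈−ln(1 − rB₀/P)/ln(1+r)⌉ = ⌈10.545⌉ = 11 payments; the last is €49.27.
Total paid = 10·€90.00 + €49.27 = €949.27.
Total interest = total paid − principal = €949.27 − €850.00 = €99.27.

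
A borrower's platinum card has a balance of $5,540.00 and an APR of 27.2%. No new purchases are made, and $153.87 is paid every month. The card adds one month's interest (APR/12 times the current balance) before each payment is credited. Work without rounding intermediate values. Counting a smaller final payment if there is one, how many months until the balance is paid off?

Monthly rate r = 27.2%/12 = 2.26667% = 0.0226667.
Recurrence: B ← B·(1+r) − $153.87.
Month 1: interest $125.57; balance after payment $5,511.70.
Month 2: interest $124.93; balance after payment $5,482.77.
Closed form: n = −ln(1 − rB₀/P)/ln(1+r) = −ln(0.1839)/ln(1.02267) ≈ 75.551, so the balance reaches zero during payment 76.

76 payments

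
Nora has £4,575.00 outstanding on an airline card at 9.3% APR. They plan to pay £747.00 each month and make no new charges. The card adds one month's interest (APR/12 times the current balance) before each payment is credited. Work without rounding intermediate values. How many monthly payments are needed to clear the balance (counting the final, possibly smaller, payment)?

7 months

Monthly rate r = 9.3%/12 = 0.775% = 0.00775.
Recurrence: B ← B·(1+r) − £747.00.
Month 1: interest £35.46; balance after payment £3,863.46.
Month 2: interest £29.94; balance after payment £3,146.40.
Closed form: n = −ln(1 − rB₀/P)/ln(1+r) = −ln(0.95254)/ln(1.00775) ≈ 6.299, so the balance reaches zero during payment 7.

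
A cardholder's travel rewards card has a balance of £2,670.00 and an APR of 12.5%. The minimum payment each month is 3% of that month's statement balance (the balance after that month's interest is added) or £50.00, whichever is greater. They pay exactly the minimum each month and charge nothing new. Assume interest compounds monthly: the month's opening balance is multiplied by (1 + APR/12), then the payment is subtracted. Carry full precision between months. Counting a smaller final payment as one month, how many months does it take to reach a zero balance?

Monthly rate r = 12.5%/12 = 1.04167% = 0.0104167.
While 3% of the post-interest balance exceeds £50.00, each month B ← (B·(1+r))·(1 − 0.03), i.e. B shrinks by the factor (1+r)·0.97 = 0.9801.
This holds for months 1–24. Entering month 25 the balance is £1,648.33; 3% of the post-interest balance is now below £50.00, so the flat £50.00 minimum applies from here.
From month 25 a fixed £50.00 at rate r clears £1,648.33 in 41 more payments. Total: 24 + 41 = 65 months.

65 months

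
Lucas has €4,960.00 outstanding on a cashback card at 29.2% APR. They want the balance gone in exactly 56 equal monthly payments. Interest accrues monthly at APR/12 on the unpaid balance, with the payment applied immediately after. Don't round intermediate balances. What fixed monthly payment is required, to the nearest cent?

€163.14

Monthly rate r = 29.2%/12 = 2.43333% = 0.0243333.
Level-payment amortization: P = B₀·r / (1 − (1+r)^(−n)) = 4960.00·0.0243333 / (1 − 1.02433^(−56)).
Denominator 1 − (1+r)^(−56) = 0.739812223.
P = 120.693 / 0.739812223 ≈ 163.14.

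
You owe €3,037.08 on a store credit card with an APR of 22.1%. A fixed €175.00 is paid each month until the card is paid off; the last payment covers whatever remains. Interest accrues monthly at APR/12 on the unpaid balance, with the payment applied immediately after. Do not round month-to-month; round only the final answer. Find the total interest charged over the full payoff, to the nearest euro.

€656

Monthly rate r = 22.1%/12 = 1.84167% = 0.0184167.
Payoff takes n = ⌈−ln(1 − rB₀/P)/ln(1+r)⌉ = ⌈21.102⌉ = 22 payments; the last is €18.05.
Total paid = 21·€175.00 + €18.05 = €3,693.05.
Total interest = total paid − principal = €3,693.05 − €3,037.08 = €655.97.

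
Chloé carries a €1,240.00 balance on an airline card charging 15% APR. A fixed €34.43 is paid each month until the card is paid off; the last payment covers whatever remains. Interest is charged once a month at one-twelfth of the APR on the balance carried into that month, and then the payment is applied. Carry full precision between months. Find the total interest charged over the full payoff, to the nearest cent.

€417.93

Monthly rate r = 15%/12 = 1.25% = 0.0125.
Payoff takes n = ⌈−ln(1 − rB₀/P)/ln(1+r)⌉ = ⌈48.153⌉ = 49 payments; the last is €5.29.
Total paid = 48·€34.43 + €5.29 = €1,657.93.
Total interest = total paid − principal = €1,657.93 − €1,240.00 = €417.93.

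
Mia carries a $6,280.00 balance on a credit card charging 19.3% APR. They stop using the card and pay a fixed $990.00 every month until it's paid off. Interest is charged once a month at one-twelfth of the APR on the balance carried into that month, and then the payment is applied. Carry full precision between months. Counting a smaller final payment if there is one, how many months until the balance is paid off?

Monthly rate r = 19.3%/12 = 1.60833% = 0.0160833.
Recurrence: B ← B·(1+r) − $990.00.
Month 1: interest $101.00; balance after payment $5,391.00.
Month 2: interest $86.71; balance after payment $4,487.71.
Closed form: n = −ln(1 − rB₀/P)/ln(1+r) = −ln(0.89798)/ln(1.01608) ≈ 6.745, so the balance reaches zero during payment 7.

7 payments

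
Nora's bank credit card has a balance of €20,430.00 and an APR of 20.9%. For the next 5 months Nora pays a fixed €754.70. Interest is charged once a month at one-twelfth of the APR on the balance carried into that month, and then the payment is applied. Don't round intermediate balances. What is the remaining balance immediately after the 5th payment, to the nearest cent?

Monthly rate r = 20.9%/12 = 1.74167% = 0.0174167.
Each month: B ← B·(1+r) − €754.70.
Month 1: interest €355.82; balance after payment €20,031.12.
Month 2: interest €348.88; balance after payment €19,625.30.
Month 3: interest €341.81; balance after payment €19,212.41.
Month 4: interest €334.62; balance after payment €18,792.32.
Month 5: interest €327.30; balance after payment €18,364.92.

€18,364.92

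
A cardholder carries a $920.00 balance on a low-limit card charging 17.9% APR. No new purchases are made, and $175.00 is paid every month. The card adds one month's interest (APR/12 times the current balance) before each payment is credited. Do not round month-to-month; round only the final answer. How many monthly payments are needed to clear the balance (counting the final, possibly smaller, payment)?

6 payments

Monthly rate r = 17.9%/12 = 1.49167% = 0.0149167.
Recurrence: B ← B·(1+r) − $175.00.
Month 1: interest $13.72; balance after payment $758.72.
Month 2: interest $11.32; balance after payment $595.04.
Month 3: interest $8.88; balance after payment $428.92.
Month 4: interest $6.40; balance after payment $260.31.
Month 5: interest $3.88; balance after payment $89.20.
Month 6: interest $1.33; balance after payment $0.00.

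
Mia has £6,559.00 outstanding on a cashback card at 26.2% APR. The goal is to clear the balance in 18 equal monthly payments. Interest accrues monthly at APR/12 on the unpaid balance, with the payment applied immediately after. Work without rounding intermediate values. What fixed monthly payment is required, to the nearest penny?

Monthly rate r = 26.2%/12 = 2.18333% = 0.0218333.
Level-payment amortization: P = B₀·r / (1 − (1+r)^(−n)) = 6559.00·0.0218333 / (1 − 1.02183^(−18)).
Denominator 1 − (1+r)^(−18) = 0.322110641.
P = 143.205 / 0.322110641 ≈ 444.58.

£444.58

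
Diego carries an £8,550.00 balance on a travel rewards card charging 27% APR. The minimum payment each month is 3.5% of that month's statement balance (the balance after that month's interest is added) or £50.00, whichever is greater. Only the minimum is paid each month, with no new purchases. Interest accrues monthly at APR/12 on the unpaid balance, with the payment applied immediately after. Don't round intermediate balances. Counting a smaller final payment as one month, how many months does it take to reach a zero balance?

Monthly rate r = 27%/12 = 2.25% = 0.0225.
While 3.5% of the post-interest balance exceeds £50.00, each month B ← (B·(1+r))·(1 − 0.035), i.e. B shrinks by the factor (1+r)·0.965 = 0.98671.
This holds for months 1–136. Entering month 137 the balance is £1,386.41; 3.5% of the post-interest balance is now below £50.00, so the flat £50.00 minimum applies from here.
From month 137 a fixed £50.00 at rate r clears £1,386.41 in 44 more payments. Total: 136 + 44 = 180 months.

180 months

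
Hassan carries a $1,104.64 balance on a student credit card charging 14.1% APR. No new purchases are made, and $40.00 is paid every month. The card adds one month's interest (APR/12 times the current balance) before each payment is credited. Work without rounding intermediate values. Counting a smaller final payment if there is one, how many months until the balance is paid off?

Monthly rate r = 14.1%/12 = 1.175% = 0.01175.
Recurrence: B ← B·(1+r) − $40.00.
Month 1: interest $12.98; balance after payment $1,077.62.
Month 2: interest $12.66; balance after payment $1,050.28.
Closed form: n = −ln(1 − rB₀/P)/ln(1+r) = −ln(0.67551)/ln(1.01175) ≈ 33.582, so the balance reaches zero during payment 34.

34 months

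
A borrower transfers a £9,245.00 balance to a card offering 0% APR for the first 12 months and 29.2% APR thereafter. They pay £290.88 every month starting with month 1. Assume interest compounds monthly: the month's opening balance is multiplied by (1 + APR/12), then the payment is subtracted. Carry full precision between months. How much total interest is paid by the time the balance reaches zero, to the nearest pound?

Promo months 1–12 at r₀ = 0%/12 = 0; months 13+ at r₁ = 29.2%/12 = 0.0243333.
After month 12 (no interest yet): B = £9,245.00 − 12·£290.88 = £5,754.44.
Then at r₁ with £290.88/mo: n₂ = −ln(1 − r₁·B/P)/ln(1+r₁) ≈ 27.31 → 28 more payments.
Total paid = 39·£290.88 + £90.96 = £11,435.28; interest = £11,435.28 − £9,245.00 = £2,190.28.

£2,190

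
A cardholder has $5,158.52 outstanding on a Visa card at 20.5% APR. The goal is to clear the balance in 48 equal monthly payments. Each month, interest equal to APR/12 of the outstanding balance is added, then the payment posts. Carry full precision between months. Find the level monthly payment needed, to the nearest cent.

Monthly rate r = 20.5%/12 = 1.70833% = 0.0170833.
Level-payment amortization: P = B₀·r / (1 − (1+r)^(−n)) = 5158.52·0.0170833 / (1 − 1.01708^(−48)).
Denominator 1 − (1+r)^(−48) = 0.556507592.
P = 88.1247 / 0.556507592 ≈ 158.35.

$158.35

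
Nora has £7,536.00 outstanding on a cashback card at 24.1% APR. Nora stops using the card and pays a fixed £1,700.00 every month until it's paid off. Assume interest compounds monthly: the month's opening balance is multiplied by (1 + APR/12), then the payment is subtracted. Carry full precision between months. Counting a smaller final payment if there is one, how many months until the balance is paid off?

Monthly rate r = 24.1%/12 = 2.00833% = 0.0200833.
Recurrence: B ← B·(1+r) − £1,700.00.
Month 1: interest £151.35; balance after payment £5,987.35.
Month 2: interest £120.25; balance after payment £4,407.59.
Month 3: interest £88.52; balance after payment £2,796.11.
Month 4: interest £56.16; balance after payment £1,152.27.
Month 5: interest £23.14; balance after payment £0.00.

5 months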